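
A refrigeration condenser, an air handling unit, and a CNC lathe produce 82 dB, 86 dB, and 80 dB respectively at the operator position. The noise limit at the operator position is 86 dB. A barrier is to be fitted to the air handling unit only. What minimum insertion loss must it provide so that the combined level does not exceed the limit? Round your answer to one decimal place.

4.6 dB

Fixed contribution from the other sources: Σ 10^(L/10) = 10^(82/10) + 10^(80/10) = 2.585e+08 (84.12 dB).
To meet 86 dB overall, the treated air handling unit may contribute at most 10^(86/10) − 2.585e+08 = 1.396e+08, i.e. 81.45 dB.
Required insertion loss = 86 − 81.45 = 4.55 dB.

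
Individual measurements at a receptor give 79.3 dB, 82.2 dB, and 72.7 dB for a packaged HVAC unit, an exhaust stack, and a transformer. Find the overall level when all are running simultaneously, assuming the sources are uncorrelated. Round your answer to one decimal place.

84.3 dB

Incoherent sources combine by intensity addition: L_total = 10·log₁₀(Σ 10^(L_i/10)).
Σ 10^(L/10) = 10^(79.3/10) + 10^(82.2/10) + 10^(72.7/10) = 2.697e+08.
L_total = 10·log₁₀(2.697e+08) = 84.31 dB.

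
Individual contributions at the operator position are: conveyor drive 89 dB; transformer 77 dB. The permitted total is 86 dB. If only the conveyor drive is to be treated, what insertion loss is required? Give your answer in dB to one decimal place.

The untreated sources together contribute 10^(77/10) = 5.012e+07, i.e. 77.00 dB.
The limit corresponds to 10^(86/10) = 3.981e+08; subtracting the fixed part leaves 3.480e+08 for the conveyor drive, i.e. 85.42 dB.
So the conveyor drive must be reduced from 89 to 85.42 dB: IL = 3.58 dB.

3.6 dB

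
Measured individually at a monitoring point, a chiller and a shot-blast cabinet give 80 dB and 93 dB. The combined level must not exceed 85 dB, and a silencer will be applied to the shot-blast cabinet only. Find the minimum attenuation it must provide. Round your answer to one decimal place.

9.7 dB

The untreated sources together contribute 10^(80/10) = 1.000e+08, i.e. 80.00 dB.
The limit corresponds to 10^(85/10) = 3.162e+08; subtracting the fixed part leaves 2.162e+08 for the shot-blast cabinet, i.e. 83.35 dB.
Required insertion loss = 93 − 83.35 = 9.65 dB.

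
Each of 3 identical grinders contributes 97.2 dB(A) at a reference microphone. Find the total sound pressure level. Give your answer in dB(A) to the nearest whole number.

L_total = L₁ + 10·log₁₀ N for N identical incoherent sources.
L_total = 97.2 + 10·log₁₀(3) = 97.2 + 4.771 = 101.97 dB(A).

102 dB(A)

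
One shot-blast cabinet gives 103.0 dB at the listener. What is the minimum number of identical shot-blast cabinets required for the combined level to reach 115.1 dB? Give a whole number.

N identical sources give L₁ + 10·log₁₀ N, so require 10·log₁₀ N ≥ 115.1 − 103.0 = 12.1 dB.
N ≥ 10^(12.1/10) = 16.218, so N = 17.

17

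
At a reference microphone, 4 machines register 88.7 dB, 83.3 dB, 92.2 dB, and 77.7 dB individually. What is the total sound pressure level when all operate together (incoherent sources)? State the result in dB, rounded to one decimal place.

For uncorrelated sources the intensities add, so convert each level to linear form, sum, and take 10·log₁₀ of the total.
Σ 10^(L/10) = 10^(88.7/10) + 10^(83.3/10) + 10^(92.2/10) + 10^(77.7/10) = 2.674e+09.
L_total = 10·log₁₀(2.674e+09) = 94.27 dB.

94.3 dB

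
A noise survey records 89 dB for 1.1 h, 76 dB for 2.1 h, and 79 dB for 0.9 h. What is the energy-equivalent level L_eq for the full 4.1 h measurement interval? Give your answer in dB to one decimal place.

84.0 dB

L_eq = 10·log₁₀[(1/T)·Σ tᵢ·10^(Lᵢ/10)] with T = 4.1 h.
Σ tᵢ·10^(Lᵢ/10) = 1.1·10^(89/10) + 2.1·10^(76/10) + 0.9·10^(79/10) = 1.029e+09.
L_eq = 10·log₁₀(1.029e+09/4.1) = 84.00 dB.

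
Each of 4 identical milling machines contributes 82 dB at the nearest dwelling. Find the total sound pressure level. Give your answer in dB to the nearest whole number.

N identical incoherent sources raise the level by 10·log₁₀ N.
L_total = 82 + 10·log₁₀(4) = 82 + 6.021 = 88.02 dB.

88 dB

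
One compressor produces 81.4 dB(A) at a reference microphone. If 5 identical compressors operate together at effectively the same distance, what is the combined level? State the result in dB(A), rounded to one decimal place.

With 5 equal, uncorrelated contributions the intensity is 5× that of one unit, giving a rise of 10·log₁₀ 5.
L_total = 81.4 + 10·log₁₀(5) = 81.4 + 6.990 = 88.39 dB(A).

88.4 dB(A)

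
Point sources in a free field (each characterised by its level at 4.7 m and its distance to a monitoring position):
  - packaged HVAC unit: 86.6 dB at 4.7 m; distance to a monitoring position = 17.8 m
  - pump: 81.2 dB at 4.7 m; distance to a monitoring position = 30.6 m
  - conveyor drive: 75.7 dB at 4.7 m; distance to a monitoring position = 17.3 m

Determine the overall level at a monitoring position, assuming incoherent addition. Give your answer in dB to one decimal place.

Apply inverse-square spreading to bring every level to the receiver, then sum 10^(L/10).
packaged HVAC unit: 86.6 − 20·log₁₀(17.8/4.7) = 86.6 − 11.57 = 75.03 dB.
pump: 81.2 − 20·log₁₀(30.6/4.7) = 81.2 − 16.27 = 64.93 dB.
conveyor drive: 75.7 − 20·log₁₀(17.3/4.7) = 75.7 − 11.32 = 64.38 dB.
Σ 10^(L/10) = 3.772e+07 → L_total = 10·log₁₀(3.772e+07) = 75.77 dB.

75.8 dB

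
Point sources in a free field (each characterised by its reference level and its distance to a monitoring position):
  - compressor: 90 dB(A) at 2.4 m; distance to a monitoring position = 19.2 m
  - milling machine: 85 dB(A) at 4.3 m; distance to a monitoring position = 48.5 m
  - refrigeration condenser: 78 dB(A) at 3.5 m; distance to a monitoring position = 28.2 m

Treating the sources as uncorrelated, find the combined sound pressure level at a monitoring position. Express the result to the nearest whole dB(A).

Propagate each source to the receiver with L = L_ref − 20·log₁₀(r/r_ref), then add intensities.
compressor: 90 − 20·log₁₀(19.2/2.4) = 90 − 18.06 = 71.94 dB(A).
milling machine: 85 − 20·log₁₀(48.5/4.3) = 85 − 21.05 = 63.95 dB(A).
refrigeration condenser: 78 − 20·log₁₀(28.2/3.5) = 78 − 18.12 = 59.88 dB(A).
Σ 10^(L/10) = 1.908e+07 → L_total = 10·log₁₀(1.908e+07) = 72.81 dB(A).

73 dB(A)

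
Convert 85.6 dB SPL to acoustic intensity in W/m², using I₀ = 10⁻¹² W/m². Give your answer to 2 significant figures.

I/I₀ = 10^(85.6/10) = 3.631e+08, so I = 3.631e+08 × 10⁻¹² W/m².

0.00036 W/m²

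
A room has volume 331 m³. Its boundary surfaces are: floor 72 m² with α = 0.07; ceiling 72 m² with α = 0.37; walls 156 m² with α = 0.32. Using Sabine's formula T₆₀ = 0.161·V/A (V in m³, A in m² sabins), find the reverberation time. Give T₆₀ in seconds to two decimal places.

A = Σ Sᵢαᵢ = 72·0.07 + 72·0.37 + 156·0.32 = 81.60 m².
T₆₀ = 0.161 × 331 / 81.60 = 0.653 s.

0.65 s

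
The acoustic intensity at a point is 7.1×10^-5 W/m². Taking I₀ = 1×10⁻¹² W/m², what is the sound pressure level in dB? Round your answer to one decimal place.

78.5 dB

Dividing by I₀ shifts the exponent by 12: I/I₀ = 7.1×10^7.
L = 10·(0.8513 + 7) = 78.51 dB.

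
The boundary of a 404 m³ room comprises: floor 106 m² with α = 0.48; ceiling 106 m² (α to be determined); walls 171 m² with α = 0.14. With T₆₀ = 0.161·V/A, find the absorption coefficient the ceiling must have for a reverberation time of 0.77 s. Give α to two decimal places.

0.09

From T₆₀ = 0.161·V/A, the target T₆₀ = 0.77 s needs A = 0.161·404/0.77 = 84.47 m².
Absorption from the other surfaces = 106·0.48 + 171·0.14 = 74.82 m², so the ceiling must supply 9.65 m² over 106 m².
α = 9.65/106 = 0.091.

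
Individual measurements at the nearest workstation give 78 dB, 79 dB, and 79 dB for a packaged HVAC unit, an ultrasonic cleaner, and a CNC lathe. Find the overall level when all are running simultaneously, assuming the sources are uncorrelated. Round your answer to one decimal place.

83.5 dB

Incoherent sources combine by intensity addition: L_total = 10·log₁₀(Σ 10^(L_i/10)).
Σ 10^(L/10) = 10^(78/10) + 10^(79/10) + 10^(79/10) = 2.220e+08.
L_total = 10·log₁₀(2.220e+08) = 83.46 dB.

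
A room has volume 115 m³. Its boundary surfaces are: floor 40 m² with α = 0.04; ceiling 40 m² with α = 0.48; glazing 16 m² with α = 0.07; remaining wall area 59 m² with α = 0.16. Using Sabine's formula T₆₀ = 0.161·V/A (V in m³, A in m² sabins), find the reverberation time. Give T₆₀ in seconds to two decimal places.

0.59 s

Summing Sᵢαᵢ: 40·0.04 + 40·0.48 + 16·0.07 + 59·0.16 = 31.36 m².
T₆₀ = 0.161 × 115 / 31.36 = 0.590 s.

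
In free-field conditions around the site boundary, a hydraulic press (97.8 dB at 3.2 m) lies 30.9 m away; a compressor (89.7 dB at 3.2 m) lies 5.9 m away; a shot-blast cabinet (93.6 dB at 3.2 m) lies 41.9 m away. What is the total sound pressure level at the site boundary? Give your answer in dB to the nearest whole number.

Apply inverse-square spreading to bring every level to the receiver, then sum 10^(L/10).
hydraulic press: 97.8 − 20·log₁₀(30.9/3.2) = 97.8 − 19.70 = 78.10 dB.
compressor: 89.7 − 20·log₁₀(5.9/3.2) = 89.7 − 5.31 = 84.39 dB.
shot-blast cabinet: 93.6 − 20·log₁₀(41.9/3.2) = 93.6 − 22.34 = 71.26 dB.
Σ 10^(L/10) = 3.525e+08 → L_total = 10·log₁₀(3.525e+08) = 85.47 dB.

85 dB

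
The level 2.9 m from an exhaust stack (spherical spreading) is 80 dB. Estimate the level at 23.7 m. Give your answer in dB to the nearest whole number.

For a point source, L₂ = L₁ − 20·log₁₀(r₂/r₁).
L₂ = 80 − 20·log₁₀(23.7/2.9) = 80 − 18.247 = 61.75 dB.

62 dB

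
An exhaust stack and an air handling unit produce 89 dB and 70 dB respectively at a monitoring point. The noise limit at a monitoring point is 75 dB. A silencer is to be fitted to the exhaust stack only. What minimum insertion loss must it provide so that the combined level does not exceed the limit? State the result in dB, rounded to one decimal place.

The untreated sources together contribute 10^(70/10) = 1.000e+07, i.e. 70.00 dB.
To meet 75 dB overall, the treated exhaust stack may contribute at most 10^(75/10) − 1.000e+07 = 2.162e+07, i.e. 73.35 dB.
Required insertion loss = 89 − 73.35 = 15.65 dB.

15.7 dB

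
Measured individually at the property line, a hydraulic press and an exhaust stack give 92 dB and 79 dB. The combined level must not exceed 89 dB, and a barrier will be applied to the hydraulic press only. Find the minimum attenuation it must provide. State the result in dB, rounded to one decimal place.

The untreated sources together contribute 10^(79/10) = 7.943e+07, i.e. 79.00 dB.
The limit corresponds to 10^(89/10) = 7.943e+08; subtracting the fixed part leaves 7.149e+08 for the hydraulic press, i.e. 88.54 dB.
So the hydraulic press must be reduced from 92 to 88.54 dB: IL = 3.46 dB.

3.5 dB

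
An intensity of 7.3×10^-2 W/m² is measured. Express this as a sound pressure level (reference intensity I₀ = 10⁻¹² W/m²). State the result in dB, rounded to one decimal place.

108.6 dB

Dividing by I₀ shifts the exponent by 12: I/I₀ = 7.3×10^10.
L = 10·(0.8633 + 10) = 108.63 dB.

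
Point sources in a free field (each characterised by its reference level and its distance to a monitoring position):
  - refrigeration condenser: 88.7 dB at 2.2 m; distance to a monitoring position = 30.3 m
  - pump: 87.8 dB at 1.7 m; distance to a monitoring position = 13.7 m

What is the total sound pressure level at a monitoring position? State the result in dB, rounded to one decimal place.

71.2 dB

First find each source's level at the receiver (point-source: −20·log₁₀(r/r_ref)), then combine on an intensity basis.
refrigeration condenser: 88.7 − 20·log₁₀(30.3/2.2) = 88.7 − 22.78 = 65.92 dB.
pump: 87.8 − 20·log₁₀(13.7/1.7) = 87.8 − 18.13 = 69.67 dB.
Σ 10^(L/10) = 1.319e+07 → L_total = 10·log₁₀(1.319e+07) = 71.20 dB.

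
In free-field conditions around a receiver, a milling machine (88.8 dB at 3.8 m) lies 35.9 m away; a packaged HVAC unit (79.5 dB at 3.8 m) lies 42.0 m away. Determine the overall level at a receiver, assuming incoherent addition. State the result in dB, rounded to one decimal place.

Propagate each source to the receiver with L = L_ref − 20·log₁₀(r/r_ref), then add intensities.
milling machine: 88.8 − 20·log₁₀(35.9/3.8) = 88.8 − 19.51 = 69.29 dB.
packaged HVAC unit: 79.5 − 20·log₁₀(42.0/3.8) = 79.5 − 20.87 = 58.63 dB.
Σ 10^(L/10) = 9.229e+06 → L_total = 10·log₁₀(9.229e+06) = 69.65 dB.

69.7 dB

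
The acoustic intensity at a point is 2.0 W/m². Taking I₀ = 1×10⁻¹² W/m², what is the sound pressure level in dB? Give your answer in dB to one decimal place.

Dividing by I₀ shifts the exponent by 12: I/I₀ = 2.0×10^12.
L = 10·(0.3010 + 12) = 123.01 dB.

123.0 dB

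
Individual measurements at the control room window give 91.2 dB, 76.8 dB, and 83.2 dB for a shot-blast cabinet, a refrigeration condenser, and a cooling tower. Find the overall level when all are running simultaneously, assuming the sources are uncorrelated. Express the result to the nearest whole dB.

92 dB

For uncorrelated sources the intensities add, so convert each level to linear form, sum, and take 10·log₁₀ of the total.
Σ 10^(L/10) = 10^(91.2/10) + 10^(76.8/10) + 10^(83.2/10) = 1.575e+09.
L_total = 10·log₁₀(1.575e+09) = 91.97 dB.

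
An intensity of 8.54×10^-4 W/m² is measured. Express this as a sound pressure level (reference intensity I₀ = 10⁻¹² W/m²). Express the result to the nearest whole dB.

I/I₀ = 8.54×10^-4/10⁻¹² = 8.54×10^8, and L = 10·log₁₀(I/I₀).
L = 10·(0.9315 + 8) = 89.31 dB.

89 dB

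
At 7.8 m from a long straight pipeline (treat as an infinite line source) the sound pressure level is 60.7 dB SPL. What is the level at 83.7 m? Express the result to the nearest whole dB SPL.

50 dB SPL

For a line source, L₂ = L₁ − 10·log₁₀(r₂/r₁).
L₂ = 60.7 − 10·log₁₀(83.7/7.8) = 60.7 − 10.306 = 50.39 dB SPL.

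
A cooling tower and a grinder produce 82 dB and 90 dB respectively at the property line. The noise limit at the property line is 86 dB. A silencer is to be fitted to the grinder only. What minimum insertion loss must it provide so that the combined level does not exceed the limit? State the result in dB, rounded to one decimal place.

Everything except the grinder sums to 10^(82/10) = 1.585e+08 in linear terms, 82.00 dB.
To meet 86 dB overall, the treated grinder may contribute at most 10^(86/10) − 1.585e+08 = 2.396e+08, i.e. 83.80 dB.
Required insertion loss = 90 − 83.80 = 6.20 dB.

6.2 dB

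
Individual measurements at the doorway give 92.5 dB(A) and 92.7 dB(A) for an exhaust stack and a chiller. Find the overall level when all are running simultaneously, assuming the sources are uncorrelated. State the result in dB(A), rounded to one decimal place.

For uncorrelated sources the intensities add, so convert each level to linear form, sum, and take 10·log₁₀ of the total.
Σ 10^(L/10) = 10^(92.5/10) + 10^(92.7/10) = 3.640e+09.
L_total = 10·log₁₀(3.640e+09) = 95.61 dB(A).

95.6 dB(A)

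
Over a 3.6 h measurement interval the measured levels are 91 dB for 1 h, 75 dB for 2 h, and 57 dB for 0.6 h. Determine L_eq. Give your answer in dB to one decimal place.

L_eq = 10·log₁₀[(1/T)·Σ tᵢ·10^(Lᵢ/10)] with T = 3.6 h.
Σ tᵢ·10^(Lᵢ/10) = 1·10^(91/10) + 2·10^(75/10) + 0.6·10^(57/10) = 1.322e+09.
L_eq = 10·log₁₀(1.322e+09/3.6) = 85.65 dB.

85.7 dB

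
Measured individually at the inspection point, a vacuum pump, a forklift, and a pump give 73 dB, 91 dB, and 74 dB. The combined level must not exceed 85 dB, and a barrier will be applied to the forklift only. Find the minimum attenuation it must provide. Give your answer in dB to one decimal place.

The untreated sources together contribute 10^(73/10) + 10^(74/10) = 4.507e+07, i.e. 76.54 dB.
To meet 85 dB overall, the treated forklift may contribute at most 10^(85/10) − 4.507e+07 = 2.712e+08, i.e. 84.33 dB.
So the forklift must be reduced from 91 to 84.33 dB: IL = 6.67 dB.

6.7 dB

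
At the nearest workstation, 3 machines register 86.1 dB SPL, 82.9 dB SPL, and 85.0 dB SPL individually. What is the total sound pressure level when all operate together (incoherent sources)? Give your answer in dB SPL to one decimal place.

Incoherent sources combine by intensity addition: L_total = 10·log₁₀(Σ 10^(L_i/10)).
Σ 10^(L/10) = 10^(86.1/10) + 10^(82.9/10) + 10^(85.0/10) = 9.186e+08.
L_total = 10·log₁₀(9.186e+08) = 89.63 dB SPL.

89.6 dB SPL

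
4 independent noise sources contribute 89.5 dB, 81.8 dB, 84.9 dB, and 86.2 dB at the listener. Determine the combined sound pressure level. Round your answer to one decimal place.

For uncorrelated sources the intensities add, so convert each level to linear form, sum, and take 10·log₁₀ of the total.
Σ 10^(L/10) = 10^(89.5/10) + 10^(81.8/10) + 10^(84.9/10) + 10^(86.2/10) = 1.769e+09.
L_total = 10·log₁₀(1.769e+09) = 92.48 dB.

92.5 dB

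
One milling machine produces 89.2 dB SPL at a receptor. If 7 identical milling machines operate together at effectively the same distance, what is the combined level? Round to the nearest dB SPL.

98 dB SPL

With 7 equal, uncorrelated contributions the intensity is 7× that of one unit, giving a rise of 10·log₁₀ 7.
L_total = 89.2 + 10·log₁₀(7) = 89.2 + 8.451 = 97.65 dB SPL.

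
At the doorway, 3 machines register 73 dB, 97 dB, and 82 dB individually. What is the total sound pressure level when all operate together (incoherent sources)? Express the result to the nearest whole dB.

97 dB

Incoherent sources combine by intensity addition: L_total = 10·log₁₀(Σ 10^(L_i/10)).
Σ 10^(L/10) = 10^(73/10) + 10^(97/10) + 10^(82/10) = 5.190e+09.
L_total = 10·log₁₀(5.190e+09) = 97.15 dB.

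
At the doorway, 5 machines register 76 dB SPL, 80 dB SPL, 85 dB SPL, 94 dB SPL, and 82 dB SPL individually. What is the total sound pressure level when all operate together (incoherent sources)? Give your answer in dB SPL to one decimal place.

95.0 dB SPL

Incoherent sources combine by intensity addition: L_total = 10·log₁₀(Σ 10^(L_i/10)).
Σ 10^(L/10) = 10^(76/10) + 10^(80/10) + 10^(85/10) + 10^(94/10) + 10^(82/10) = 3.126e+09.
L_total = 10·log₁₀(3.126e+09) = 94.95 dB SPL.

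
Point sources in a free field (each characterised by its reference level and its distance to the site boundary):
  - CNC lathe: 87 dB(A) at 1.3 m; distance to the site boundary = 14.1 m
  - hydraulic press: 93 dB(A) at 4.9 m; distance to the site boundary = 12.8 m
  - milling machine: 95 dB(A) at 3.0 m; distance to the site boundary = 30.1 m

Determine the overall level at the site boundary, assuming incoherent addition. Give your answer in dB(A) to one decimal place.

Propagate each source to the receiver with L = L_ref − 20·log₁₀(r/r_ref), then add intensities.
CNC lathe: 87 − 20·log₁₀(14.1/1.3) = 87 − 20.71 = 66.29 dB(A).
hydraulic press: 93 − 20·log₁₀(12.8/4.9) = 93 − 8.34 = 84.66 dB(A).
milling machine: 95 − 20·log₁₀(30.1/3.0) = 95 − 20.03 = 74.97 dB(A).
Σ 10^(L/10) = 3.281e+08 → L_total = 10·log₁₀(3.281e+08) = 85.16 dB(A).

85.2 dB(A)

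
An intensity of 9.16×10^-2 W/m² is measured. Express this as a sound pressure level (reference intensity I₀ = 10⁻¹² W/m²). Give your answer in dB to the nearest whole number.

110 dB

I/I₀ = 9.16×10^-2/10⁻¹² = 9.16×10^10, and L = 10·log₁₀(I/I₀).
L = 10·(0.9619 + 10) = 109.62 dB.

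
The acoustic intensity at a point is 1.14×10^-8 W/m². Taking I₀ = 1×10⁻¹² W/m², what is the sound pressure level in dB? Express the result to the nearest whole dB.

41 dB

I/I₀ = 1.14×10^-8/10⁻¹² = 1.14×10^4, and L = 10·log₁₀(I/I₀).
L = 10·(0.0569 + 4) = 40.57 dB.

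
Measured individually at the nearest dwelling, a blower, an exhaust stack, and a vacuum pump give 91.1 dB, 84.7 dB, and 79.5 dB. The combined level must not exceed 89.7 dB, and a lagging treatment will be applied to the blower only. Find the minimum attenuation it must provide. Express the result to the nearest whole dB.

Fixed contribution from the other sources: Σ 10^(L/10) = 10^(84.7/10) + 10^(79.5/10) = 3.842e+08 (85.85 dB).
To meet 89.7 dB overall, the treated blower may contribute at most 10^(89.7/10) − 3.842e+08 = 5.490e+08, i.e. 87.40 dB.
So the blower must be reduced from 91.1 to 87.40 dB: IL = 3.70 dB.

4 dB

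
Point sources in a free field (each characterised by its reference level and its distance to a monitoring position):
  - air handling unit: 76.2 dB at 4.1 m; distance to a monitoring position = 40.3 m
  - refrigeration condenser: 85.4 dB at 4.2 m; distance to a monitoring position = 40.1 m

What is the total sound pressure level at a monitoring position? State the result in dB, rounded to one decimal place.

First find each source's level at the receiver (point-source: −20·log₁₀(r/r_ref)), then combine on an intensity basis.
air handling unit: 76.2 − 20·log₁₀(40.3/4.1) = 76.2 − 19.85 = 56.35 dB.
refrigeration condenser: 85.4 − 20·log₁₀(40.1/4.2) = 85.4 − 19.60 = 65.80 dB.
Σ 10^(L/10) = 4.235e+06 → L_total = 10·log₁₀(4.235e+06) = 66.27 dB.

66.3 dB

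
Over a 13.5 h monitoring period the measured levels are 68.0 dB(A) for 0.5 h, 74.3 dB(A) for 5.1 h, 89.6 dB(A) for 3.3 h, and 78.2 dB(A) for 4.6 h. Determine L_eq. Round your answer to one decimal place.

The energy average is taken in the linear domain: L_eq = 10·log₁₀[(Σ tᵢ·10^(Lᵢ/10))/T], T = 13.5 h.
Σ tᵢ·10^(Lᵢ/10) = 0.5·10^(68.0/10) + 5.1·10^(74.3/10) + 3.3·10^(89.6/10) + 4.6·10^(78.2/10) = 3.454e+09.
L_eq = 10·log₁₀(3.454e+09/13.5) = 84.08 dB(A).

84.1 dB(A)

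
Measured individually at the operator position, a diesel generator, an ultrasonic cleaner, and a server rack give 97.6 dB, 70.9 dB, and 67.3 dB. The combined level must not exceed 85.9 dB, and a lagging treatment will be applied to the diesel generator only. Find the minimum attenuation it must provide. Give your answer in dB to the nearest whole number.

12 dB

The untreated sources together contribute 10^(70.9/10) + 10^(67.3/10) = 1.767e+07, i.e. 72.47 dB.
To meet 85.9 dB overall, the treated diesel generator may contribute at most 10^(85.9/10) − 1.767e+07 = 3.714e+08, i.e. 85.70 dB.
Required insertion loss = 97.6 − 85.70 = 11.90 dB.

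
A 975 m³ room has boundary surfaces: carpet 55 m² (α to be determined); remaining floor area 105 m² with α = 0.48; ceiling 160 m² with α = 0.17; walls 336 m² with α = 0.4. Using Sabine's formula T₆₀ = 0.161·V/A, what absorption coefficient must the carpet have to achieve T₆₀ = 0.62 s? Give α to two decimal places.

From T₆₀ = 0.161·V/A, the target T₆₀ = 0.62 s needs A = 0.161·975/0.62 = 253.19 m².
Absorption from the other surfaces = 105·0.48 + 160·0.17 + 336·0.4 = 212.00 m², so the carpet must supply 41.19 m² over 55 m².
α = 41.19/55 = 0.749.

0.75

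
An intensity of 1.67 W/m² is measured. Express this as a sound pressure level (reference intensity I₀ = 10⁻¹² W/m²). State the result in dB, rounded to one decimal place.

122.2 dB

I/I₀ = 1.67/10⁻¹² = 1.67×10^12, and L = 10·log₁₀(I/I₀).
L = 10·(0.2227 + 12) = 122.23 dB.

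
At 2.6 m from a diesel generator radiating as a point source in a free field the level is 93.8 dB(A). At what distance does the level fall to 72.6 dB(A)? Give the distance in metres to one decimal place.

29.9 m

For a point source L₁ − L₂ = 20·log₁₀(r₂/r₁), so r₂ = r₁·10^((L₁−L₂)/20).
r₂ = 2.6·10^((93.8−72.6)/20) = 2.6·10^(21.2/20) = 29.85 m.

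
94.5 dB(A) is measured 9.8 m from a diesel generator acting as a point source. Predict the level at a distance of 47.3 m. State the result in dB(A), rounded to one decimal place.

Spherical spreading from a point source gives a 20·log₁₀(r₂/r₁) drop.
L₂ = 94.5 − 20·log₁₀(47.3/9.8) = 94.5 − 13.673 = 80.83 dB(A).

80.8 dB(A)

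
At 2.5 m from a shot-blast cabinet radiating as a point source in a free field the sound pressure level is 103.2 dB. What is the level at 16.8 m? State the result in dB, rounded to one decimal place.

86.7 dB

Point-source attenuation: ΔL = 20·log₁₀(r₂/r₁) = 20·log₁₀(16.8/2.5) = 16.547 dB.
L₂ = 103.2 − 20·log₁₀(16.8/2.5) = 103.2 − 16.547 = 86.65 dB.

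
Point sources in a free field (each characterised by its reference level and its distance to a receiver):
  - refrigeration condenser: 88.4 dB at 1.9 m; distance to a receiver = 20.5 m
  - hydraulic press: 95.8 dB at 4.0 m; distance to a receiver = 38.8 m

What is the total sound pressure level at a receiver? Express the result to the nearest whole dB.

Propagate each source to the receiver with L = L_ref − 20·log₁₀(r/r_ref), then add intensities.
refrigeration condenser: 88.4 − 20·log₁₀(20.5/1.9) = 88.4 − 20.66 = 67.74 dB.
hydraulic press: 95.8 − 20·log₁₀(38.8/4.0) = 95.8 − 19.74 = 76.06 dB.
Σ 10^(L/10) = 4.635e+07 → L_total = 10·log₁₀(4.635e+07) = 76.66 dB.

77 dB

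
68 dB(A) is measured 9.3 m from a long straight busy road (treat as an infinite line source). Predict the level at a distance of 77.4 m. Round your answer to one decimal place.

58.8 dB(A)

For a line source, L₂ = L₁ − 10·log₁₀(r₂/r₁).
L₂ = 68 − 10·log₁₀(77.4/9.3) = 68 − 9.203 = 58.80 dB(A).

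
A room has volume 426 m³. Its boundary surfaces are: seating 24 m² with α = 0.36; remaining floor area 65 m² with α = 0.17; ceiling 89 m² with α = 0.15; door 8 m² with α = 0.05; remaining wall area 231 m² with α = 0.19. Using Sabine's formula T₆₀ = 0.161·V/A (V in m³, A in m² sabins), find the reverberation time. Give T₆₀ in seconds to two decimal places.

A = Σ Sᵢαᵢ = 24·0.36 + 65·0.17 + 89·0.15 + 8·0.05 + 231·0.19 = 77.33 m².
T₆₀ = 0.161·V/A = 0.161·426/77.33 = 0.887 s.

0.89 s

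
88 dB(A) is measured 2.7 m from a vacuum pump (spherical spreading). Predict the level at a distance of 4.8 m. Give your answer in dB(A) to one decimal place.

Point-source attenuation: ΔL = 20·log₁₀(r₂/r₁) = 20·log₁₀(4.8/2.7) = 4.998 dB.
L₂ = 88 − 20·log₁₀(4.8/2.7) = 88 − 4.998 = 83.00 dB(A).

83.0 dB(A)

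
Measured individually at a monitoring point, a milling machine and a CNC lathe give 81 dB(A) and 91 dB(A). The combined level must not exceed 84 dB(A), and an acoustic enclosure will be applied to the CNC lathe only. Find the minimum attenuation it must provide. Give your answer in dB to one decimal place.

10.0 dB

Everything except the CNC lathe sums to 10^(81/10) = 1.259e+08 in linear terms, 81.00 dB(A).
To meet 84 dB(A) overall, the treated CNC lathe may contribute at most 10^(84/10) − 1.259e+08 = 1.253e+08, i.e. 80.98 dB(A).
So the CNC lathe must be reduced from 91 to 80.98 dB(A): IL = 10.02 dB.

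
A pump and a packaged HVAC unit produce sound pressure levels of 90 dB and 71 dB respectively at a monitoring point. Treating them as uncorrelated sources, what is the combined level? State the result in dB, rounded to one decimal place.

90.1 dB

For uncorrelated sources the intensities add, so convert each level to linear form, sum, and take 10·log₁₀ of the total.
Σ 10^(L/10) = 10^(90/10) + 10^(71/10) = 1.013e+09.
L_total = 10·log₁₀(1.013e+09) = 90.05 dB.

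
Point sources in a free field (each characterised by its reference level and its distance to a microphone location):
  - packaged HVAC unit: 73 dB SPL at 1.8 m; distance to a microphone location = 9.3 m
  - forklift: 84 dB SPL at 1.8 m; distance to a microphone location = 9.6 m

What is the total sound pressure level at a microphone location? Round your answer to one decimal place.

Propagate each source to the receiver with L = L_ref − 20·log₁₀(r/r_ref), then add intensities.
packaged HVAC unit: 73 − 20·log₁₀(9.3/1.8) = 73 − 14.26 = 58.74 dB SPL.
forklift: 84 − 20·log₁₀(9.6/1.8) = 84 − 14.54 = 69.46 dB SPL.
Σ 10^(L/10) = 9.578e+06 → L_total = 10·log₁₀(9.578e+06) = 69.81 dB SPL.

69.8 dB SPL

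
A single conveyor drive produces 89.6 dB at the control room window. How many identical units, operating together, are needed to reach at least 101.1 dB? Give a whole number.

The shortfall is 101.1 − 89.6 = 11.5 dB, and N units add 10·log₁₀ N, so need 10·log₁₀ N ≥ 11.5.
N ≥ 10^(11.5/10) = 14.125, so N = 15.

15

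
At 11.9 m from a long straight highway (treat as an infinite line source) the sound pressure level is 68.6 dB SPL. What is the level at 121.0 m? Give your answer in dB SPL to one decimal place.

58.5 dB SPL

Cylindrical spreading from a line source gives a 10·log₁₀(r₂/r₁) drop.
L₂ = 68.6 − 10·log₁₀(121.0/11.9) = 68.6 − 10.072 = 58.53 dB SPL.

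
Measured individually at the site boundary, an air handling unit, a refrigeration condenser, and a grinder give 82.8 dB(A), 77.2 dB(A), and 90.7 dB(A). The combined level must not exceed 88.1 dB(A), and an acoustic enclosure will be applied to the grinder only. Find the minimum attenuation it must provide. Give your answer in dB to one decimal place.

The untreated sources together contribute 10^(82.8/10) + 10^(77.2/10) = 2.430e+08, i.e. 83.86 dB(A).
The limit corresponds to 10^(88.1/10) = 6.457e+08; subtracting the fixed part leaves 4.026e+08 for the grinder, i.e. 86.05 dB(A).
Required insertion loss = 90.7 − 86.05 = 4.65 dB.

4.7 dB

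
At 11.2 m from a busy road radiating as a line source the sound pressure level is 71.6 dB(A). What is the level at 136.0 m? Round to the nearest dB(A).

61 dB(A)

For a line source, L₂ = L₁ − 10·log₁₀(r₂/r₁).
L₂ = 71.6 − 10·log₁₀(136.0/11.2) = 71.6 − 10.843 = 60.76 dB(A).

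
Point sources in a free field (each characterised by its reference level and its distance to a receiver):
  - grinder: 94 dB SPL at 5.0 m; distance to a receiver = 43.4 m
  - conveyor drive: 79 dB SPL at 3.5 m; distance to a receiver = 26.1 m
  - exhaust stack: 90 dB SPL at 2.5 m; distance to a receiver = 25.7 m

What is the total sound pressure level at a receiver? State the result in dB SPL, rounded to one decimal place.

76.5 dB SPL

First find each source's level at the receiver (point-source: −20·log₁₀(r/r_ref)), then combine on an intensity basis.
grinder: 94 − 20·log₁₀(43.4/5.0) = 94 − 18.77 = 75.23 dB SPL.
conveyor drive: 79 − 20·log₁₀(26.1/3.5) = 79 − 17.45 = 61.55 dB SPL.
exhaust stack: 90 − 20·log₁₀(25.7/2.5) = 90 − 20.24 = 69.76 dB SPL.
Σ 10^(L/10) = 4.423e+07 → L_total = 10·log₁₀(4.423e+07) = 76.46 dB SPL.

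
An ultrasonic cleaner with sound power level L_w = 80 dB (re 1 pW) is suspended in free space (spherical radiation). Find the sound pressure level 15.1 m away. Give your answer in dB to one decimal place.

45.4 dB

L_p = L_w − 10·log₁₀(4π·r²) with r = 15.1 m.
4π·r² = 2865 m², 10·log₁₀ of that is 34.572 dB.
L_p = 80 − 34.572 = 45.43 dB.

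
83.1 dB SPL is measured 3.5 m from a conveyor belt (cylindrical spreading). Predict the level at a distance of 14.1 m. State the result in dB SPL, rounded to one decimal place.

For a line source, L₂ = L₁ − 10·log₁₀(r₂/r₁).
L₂ = 83.1 − 10·log₁₀(14.1/3.5) = 83.1 − 6.052 = 77.05 dB SPL.

77.0 dB SPL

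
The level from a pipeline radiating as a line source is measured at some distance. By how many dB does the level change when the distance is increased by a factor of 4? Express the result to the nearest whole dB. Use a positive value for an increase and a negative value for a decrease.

-6 dB

A line source loses 3 dB per doubling of distance; generally ΔL = −10·log₁₀(r₂/r₁).
ΔL = −10·log₁₀(4) = -6.02 dB.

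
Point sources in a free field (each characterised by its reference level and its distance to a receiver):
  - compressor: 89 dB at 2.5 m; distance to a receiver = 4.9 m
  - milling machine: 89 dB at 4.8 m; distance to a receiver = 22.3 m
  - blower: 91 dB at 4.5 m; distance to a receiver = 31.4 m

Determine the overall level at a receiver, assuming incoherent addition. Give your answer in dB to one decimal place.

84.3 dB

Propagate each source to the receiver with L = L_ref − 20·log₁₀(r/r_ref), then add intensities.
compressor: 89 − 20·log₁₀(4.9/2.5) = 89 − 5.85 = 83.15 dB.
milling machine: 89 − 20·log₁₀(22.3/4.8) = 89 − 13.34 = 75.66 dB.
blower: 91 − 20·log₁₀(31.4/4.5) = 91 − 16.87 = 74.13 dB.
Σ 10^(L/10) = 2.694e+08 → L_total = 10·log₁₀(2.694e+08) = 84.30 dB.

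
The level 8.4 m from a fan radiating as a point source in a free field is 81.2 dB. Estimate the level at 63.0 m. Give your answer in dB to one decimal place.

63.7 dB

Point-source attenuation: ΔL = 20·log₁₀(r₂/r₁) = 20·log₁₀(63.0/8.4) = 17.501 dB.
L₂ = 81.2 − 20·log₁₀(63.0/8.4) = 81.2 − 17.501 = 63.70 dB.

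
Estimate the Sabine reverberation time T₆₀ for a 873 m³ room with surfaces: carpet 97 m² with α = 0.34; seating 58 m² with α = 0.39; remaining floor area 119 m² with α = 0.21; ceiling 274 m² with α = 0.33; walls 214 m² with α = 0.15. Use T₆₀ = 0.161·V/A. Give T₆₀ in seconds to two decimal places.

0.69 s

A = Σ Sᵢαᵢ = 97·0.34 + 58·0.39 + 119·0.21 + 274·0.33 + 214·0.15 = 203.11 m².
T₆₀ = 0.161 × 873 / 203.11 = 0.692 s.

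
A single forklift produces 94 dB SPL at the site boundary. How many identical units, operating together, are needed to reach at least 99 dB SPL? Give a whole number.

4

N identical sources give L₁ + 10·log₁₀ N, so require 10·log₁₀ N ≥ 99 − 94 = 5.0 dB.
N ≥ 10^(5.0/10) = 3.162, so N = 4.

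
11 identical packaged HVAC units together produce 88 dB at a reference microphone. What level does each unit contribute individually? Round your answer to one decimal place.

11 equal contributions raise the level by 10·log₁₀ 11 = 10.414 dB, so each unit alone gives 88 − 10.414.

77.6 dB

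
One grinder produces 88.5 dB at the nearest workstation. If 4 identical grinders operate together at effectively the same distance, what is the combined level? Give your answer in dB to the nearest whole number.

95 dB

With 4 equal, uncorrelated contributions the intensity is 4× that of one unit, giving a rise of 10·log₁₀ 4.
L_total = 88.5 + 10·log₁₀(4) = 88.5 + 6.021 = 94.52 dB.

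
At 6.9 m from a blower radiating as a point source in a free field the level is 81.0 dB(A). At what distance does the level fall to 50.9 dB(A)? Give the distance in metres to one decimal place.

For a point source L₁ − L₂ = 20·log₁₀(r₂/r₁), so r₂ = r₁·10^((L₁−L₂)/20).
r₂ = 6.9·10^((81.0−50.9)/20) = 6.9·10^(30.1/20) = 220.72 m.

220.7 m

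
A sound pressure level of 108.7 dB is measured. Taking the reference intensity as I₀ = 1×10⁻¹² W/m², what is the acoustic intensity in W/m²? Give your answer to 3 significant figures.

I/I₀ = 10^(108.7/10) = 7.413e+10, so I = 7.413e+10 × 10⁻¹² W/m².

0.0741 W/m²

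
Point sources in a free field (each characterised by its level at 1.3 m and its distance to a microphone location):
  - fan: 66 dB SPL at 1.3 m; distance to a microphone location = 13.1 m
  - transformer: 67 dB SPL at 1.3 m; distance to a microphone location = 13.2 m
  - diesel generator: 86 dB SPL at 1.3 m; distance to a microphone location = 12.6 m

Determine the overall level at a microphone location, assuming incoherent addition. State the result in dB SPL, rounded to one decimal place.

Propagate each source to the receiver with L = L_ref − 20·log₁₀(r/r_ref), then add intensities.
fan: 66 − 20·log₁₀(13.1/1.3) = 66 − 20.07 = 45.93 dB SPL.
transformer: 67 − 20·log₁₀(13.2/1.3) = 67 − 20.13 = 46.87 dB SPL.
diesel generator: 86 − 20·log₁₀(12.6/1.3) = 86 − 19.73 = 66.27 dB SPL.
Σ 10^(L/10) = 4.326e+06 → L_total = 10·log₁₀(4.326e+06) = 66.36 dB SPL.

66.4 dB SPL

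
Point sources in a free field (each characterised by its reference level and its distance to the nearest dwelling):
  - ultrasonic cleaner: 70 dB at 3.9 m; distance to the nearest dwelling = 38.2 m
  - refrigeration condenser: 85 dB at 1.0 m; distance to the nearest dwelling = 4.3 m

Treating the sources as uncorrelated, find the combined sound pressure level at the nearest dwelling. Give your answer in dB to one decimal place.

Propagate each source to the receiver with L = L_ref − 20·log₁₀(r/r_ref), then add intensities.
ultrasonic cleaner: 70 − 20·log₁₀(38.2/3.9) = 70 − 19.82 = 50.18 dB.
refrigeration condenser: 85 − 20·log₁₀(4.3/1.0) = 85 − 12.67 = 72.33 dB.
Σ 10^(L/10) = 1.721e+07 → L_total = 10·log₁₀(1.721e+07) = 72.36 dB.

72.4 dB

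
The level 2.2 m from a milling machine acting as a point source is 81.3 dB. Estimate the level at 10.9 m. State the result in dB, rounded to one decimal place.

Point-source attenuation: ΔL = 20·log₁₀(r₂/r₁) = 20·log₁₀(10.9/2.2) = 13.900 dB.
L₂ = 81.3 − 20·log₁₀(10.9/2.2) = 81.3 − 13.900 = 67.40 dB.

67.4 dB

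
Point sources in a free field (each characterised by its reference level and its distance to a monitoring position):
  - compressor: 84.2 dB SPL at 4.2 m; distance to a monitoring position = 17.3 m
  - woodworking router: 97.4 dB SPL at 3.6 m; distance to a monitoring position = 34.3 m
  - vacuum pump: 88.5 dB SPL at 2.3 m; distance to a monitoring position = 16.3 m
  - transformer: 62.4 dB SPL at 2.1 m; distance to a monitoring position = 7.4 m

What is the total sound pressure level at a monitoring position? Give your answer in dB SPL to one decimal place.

Propagate each source to the receiver with L = L_ref − 20·log₁₀(r/r_ref), then add intensities.
compressor: 84.2 − 20·log₁₀(17.3/4.2) = 84.2 − 12.30 = 71.90 dB SPL.
woodworking router: 97.4 − 20·log₁₀(34.3/3.6) = 97.4 − 19.58 = 77.82 dB SPL.
vacuum pump: 88.5 − 20·log₁₀(16.3/2.3) = 88.5 − 17.01 = 71.49 dB SPL.
transformer: 62.4 − 20·log₁₀(7.4/2.1) = 62.4 − 10.94 = 51.46 dB SPL.
Σ 10^(L/10) = 9.027e+07 → L_total = 10·log₁₀(9.027e+07) = 79.56 dB SPL.

79.6 dB SPL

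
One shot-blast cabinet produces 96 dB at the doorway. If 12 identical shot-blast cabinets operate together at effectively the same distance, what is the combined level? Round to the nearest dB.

With 12 equal, uncorrelated contributions the intensity is 12× that of one unit, giving a rise of 10·log₁₀ 12.
L_total = 96 + 10·log₁₀(12) = 96 + 10.792 = 106.79 dB.

107 dB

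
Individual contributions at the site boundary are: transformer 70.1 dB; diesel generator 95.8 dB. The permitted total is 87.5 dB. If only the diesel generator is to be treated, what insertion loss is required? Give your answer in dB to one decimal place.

Fixed contribution from the other source: Σ 10^(L/10) = 10^(70.1/10) = 1.023e+07 (70.10 dB).
To meet 87.5 dB overall, the treated diesel generator may contribute at most 10^(87.5/10) − 1.023e+07 = 5.521e+08, i.e. 87.42 dB.
So the diesel generator must be reduced from 95.8 to 87.42 dB: IL = 8.38 dB.

8.4 dB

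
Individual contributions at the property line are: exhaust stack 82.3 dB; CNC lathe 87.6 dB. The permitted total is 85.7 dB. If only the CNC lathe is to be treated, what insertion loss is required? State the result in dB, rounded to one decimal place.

Fixed contribution from the other source: Σ 10^(L/10) = 10^(82.3/10) = 1.698e+08 (82.30 dB).
To meet 85.7 dB overall, the treated CNC lathe may contribute at most 10^(85.7/10) − 1.698e+08 = 2.017e+08, i.e. 83.05 dB.
Required insertion loss = 87.6 − 83.05 = 4.55 dB.

4.6 dB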